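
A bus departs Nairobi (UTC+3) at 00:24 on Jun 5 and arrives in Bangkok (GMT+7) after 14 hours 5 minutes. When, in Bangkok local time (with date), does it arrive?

18:29 on June 5

Convert departure to UTC: 00:24 − 3:00 = 21:24 UTC on Jun 4.
Add 14 hours 5 minutes travel time → 11:29 UTC (Jun 5).
Bangkok is UTC+7:00, so local arrival = 11:29 + 7:00 = 18:29 on Jun 5.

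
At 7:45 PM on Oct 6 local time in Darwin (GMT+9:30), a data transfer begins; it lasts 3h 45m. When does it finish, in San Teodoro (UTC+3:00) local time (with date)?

5:00 PM on Oct 6

Convert start to UTC: 7:45 PM − 9:30 = 10:15 AM UTC on Oct 6.
Add 3 hours 45 minutes duration → 2:00 PM UTC.
San Teodoro is UTC+3:00, so local end time = 2:00 PM + 3:00 = 5:00 PM on Oct 6.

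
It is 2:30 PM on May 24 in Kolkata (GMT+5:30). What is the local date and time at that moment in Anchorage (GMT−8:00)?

In UTC: 2:30 PM − 5:30 = 9:00 AM on May 24.
Anchorage is UTC−8:00: 9:00 AM − 8:00 = 1:00 AM on May 24.

1:00 AM on May 24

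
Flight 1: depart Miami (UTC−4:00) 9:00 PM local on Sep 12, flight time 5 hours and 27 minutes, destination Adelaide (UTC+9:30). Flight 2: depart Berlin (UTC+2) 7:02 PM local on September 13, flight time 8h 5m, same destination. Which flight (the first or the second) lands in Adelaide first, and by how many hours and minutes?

Flight 1 in UTC: 9:00 PM + 4:00 = 1:00 AM on Sep 13.
+5 hours and 27 minutes → arrive 6:27 AM UTC on Sep 13.
Flight 2 in UTC: 7:02 PM − 2:00 = 5:02 PM on Sep 13.
+8 hours and 5 minutes → arrive 1:07 AM UTC on Sep 14.
Flight 1 lands earlier by 18 hours 40 minutes.

the first, by 18 hours 40 minutes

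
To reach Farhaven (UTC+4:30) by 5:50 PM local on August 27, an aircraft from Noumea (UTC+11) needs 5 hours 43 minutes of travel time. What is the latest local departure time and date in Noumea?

Target arrival in UTC: 5:50 PM − 4:30 = 1:20 PM on Aug 27.
Subtract 5 hours 43 minutes → departure 7:37 AM UTC on Aug 27.
Noumea is UTC+11:00: 7:37 AM + 11:00 = 6:37 PM on Aug 27.

6:37 PM on August 27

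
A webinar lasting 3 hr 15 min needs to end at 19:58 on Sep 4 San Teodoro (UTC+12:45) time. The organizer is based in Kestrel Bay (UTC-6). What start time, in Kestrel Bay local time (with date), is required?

21:58 on September 3

Target end time in UTC: 19:58 − 12:45 = 07:13 on Sep 4.
Subtract 3 hours and 15 minutes → start 03:58 UTC on Sep 4.
Kestrel Bay is UTC−6:00: 03:58 − 6:00 = 21:58 on Sep 3.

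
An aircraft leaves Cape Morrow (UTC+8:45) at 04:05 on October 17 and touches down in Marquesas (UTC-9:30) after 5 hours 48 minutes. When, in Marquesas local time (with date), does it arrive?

15:38 on October 16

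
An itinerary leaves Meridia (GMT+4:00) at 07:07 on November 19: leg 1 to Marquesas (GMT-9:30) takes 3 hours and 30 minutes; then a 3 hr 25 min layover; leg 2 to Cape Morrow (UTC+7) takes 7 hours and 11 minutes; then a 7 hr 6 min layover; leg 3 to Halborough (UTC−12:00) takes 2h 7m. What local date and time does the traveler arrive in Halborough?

14:26 on November 19

Convert departure to UTC: 07:07 − 4:00 = 03:07 UTC on Nov 19.
Add 3 hours and 30 minutes leg 1 → 06:37 UTC.
Add 3 hours 25 minutes layover in Marquesas → 10:02 UTC.
Add 7 hours 11 minutes leg 2 → 17:13 UTC.
Add 7 hours 6 minutes layover in Cape Morrow → 00:19 UTC (Nov 20).
Add 2 hours and 7 minutes leg 3 → 02:26 UTC.
Halborough is UTC−12:00, so local arrival = 02:26 − 12:00 = 14:26 on Nov 19.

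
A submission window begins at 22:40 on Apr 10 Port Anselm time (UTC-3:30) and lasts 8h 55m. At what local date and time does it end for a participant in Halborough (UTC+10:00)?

Convert start to UTC: 22:40 + 3:30 = 02:10 UTC on Apr 11.
Add 8 hours and 55 minutes duration → 11:05 UTC.
Halborough is UTC+10:00, so local end time = 11:05 + 10:00 = 21:05 on Apr 11.

21:05 on April 11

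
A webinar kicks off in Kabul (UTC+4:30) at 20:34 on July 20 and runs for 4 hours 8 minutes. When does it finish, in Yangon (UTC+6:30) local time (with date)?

02:42 on July 21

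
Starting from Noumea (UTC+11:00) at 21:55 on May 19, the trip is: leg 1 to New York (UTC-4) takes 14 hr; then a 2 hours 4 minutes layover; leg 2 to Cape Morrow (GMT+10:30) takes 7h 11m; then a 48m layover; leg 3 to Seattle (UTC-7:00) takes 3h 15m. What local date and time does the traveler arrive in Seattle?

Convert departure to UTC: 21:55 − 11:00 = 10:55 UTC on May 19.
Add 14 hours leg 1 → 00:55 UTC (May 20).
Add 2 hours and 4 minutes layover in New York → 02:59 UTC.
Add 7 hours and 11 minutes leg 2 → 10:10 UTC.
Add 48 minutes layover in Cape Morrow → 10:58 UTC.
Add 3 hours and 15 minutes leg 3 → 14:13 UTC.
Seattle is UTC−7:00, so local arrival = 14:13 − 7:00 = 07:13 on May 20.

07:13 on May 20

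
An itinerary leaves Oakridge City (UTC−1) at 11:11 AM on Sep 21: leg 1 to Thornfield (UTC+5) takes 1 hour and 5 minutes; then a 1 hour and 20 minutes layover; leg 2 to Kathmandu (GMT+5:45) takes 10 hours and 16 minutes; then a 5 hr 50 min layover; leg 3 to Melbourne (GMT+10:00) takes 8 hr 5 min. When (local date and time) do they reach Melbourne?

Convert departure to UTC: 11:11 AM + 1:00 = 12:11 PM UTC on Sep 21.
Add 1 hour and 5 minutes leg 1 → 1:16 PM UTC.
Add 1 hour and 20 minutes layover in Thornfield → 2:36 PM UTC.
Add 10 hours 16 minutes leg 2 → 12:52 AM UTC (Sep 22).
Add 5 hours 50 minutes layover in Kathmandu → 6:42 AM UTC.
Add 8 hours 5 minutes leg 3 → 2:47 PM UTC.
Melbourne is UTC+10:00, so local arrival = 2:47 PM + 10:00 = 12:47 AM on Sep 23.

12:47 AM on September 23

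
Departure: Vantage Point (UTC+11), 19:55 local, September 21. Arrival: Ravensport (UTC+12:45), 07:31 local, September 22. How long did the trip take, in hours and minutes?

Departure in UTC: 19:55 − 11:00 = 08:55 on Sep 21.
Arrival in UTC: 07:31 − 12:45 = 18:46 on Sep 21.
Elapsed = 18:46 − 08:55 = 9 hours 51 minutes.

9 hours 51 minutes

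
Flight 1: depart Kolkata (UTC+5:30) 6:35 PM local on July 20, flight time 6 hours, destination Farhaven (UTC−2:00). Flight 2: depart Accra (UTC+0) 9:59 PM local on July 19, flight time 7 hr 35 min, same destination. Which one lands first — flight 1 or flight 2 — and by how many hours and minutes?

Flight 1 in UTC: 6:35 PM − 5:30 = 1:05 PM on Jul 20.
+6 hours → arrive 7:05 PM UTC on Jul 20.
Flight 2 departs at 9:59 PM UTC (Jul 19).
+7 hours 35 minutes → arrive 5:34 AM UTC on Jul 20.
Flight 2 lands earlier by 13 hours 31 minutes.

the second, by 13 hours 31 minutes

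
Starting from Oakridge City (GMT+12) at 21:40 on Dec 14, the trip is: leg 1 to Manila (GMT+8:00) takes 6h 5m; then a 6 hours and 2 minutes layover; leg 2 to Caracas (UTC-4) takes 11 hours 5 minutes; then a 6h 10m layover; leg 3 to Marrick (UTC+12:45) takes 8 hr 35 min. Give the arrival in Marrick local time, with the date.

12:22 on December 16

Convert departure to UTC: 21:40 − 12:00 = 09:40 UTC on Dec 14.
Add 6 hours and 5 minutes leg 1 → 15:45 UTC.
Add 6 hours 2 minutes layover in Manila → 21:47 UTC.
Add 11 hours 5 minutes leg 2 → 08:52 UTC (Dec 15).
Add 6 hours 10 minutes layover in Caracas → 15:02 UTC.
Add 8 hours and 35 minutes leg 3 → 23:37 UTC.
Marrick is UTC+12:45, so local arrival = 23:37 + 12:45 = 12:22 on Dec 16.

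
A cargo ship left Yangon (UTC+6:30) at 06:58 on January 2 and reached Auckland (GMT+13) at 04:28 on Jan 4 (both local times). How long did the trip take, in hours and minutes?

Departure in UTC: 06:58 − 6:30 = 00:28 on Jan 2.
Arrival in UTC: 04:28 − 13:00 = 15:28 on Jan 3.
Elapsed = 15:28 − 00:28 (+1 day) = 39 hours.

39 hours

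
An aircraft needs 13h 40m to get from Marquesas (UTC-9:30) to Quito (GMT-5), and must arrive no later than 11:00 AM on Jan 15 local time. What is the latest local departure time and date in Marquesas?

4:50 PM on January 14

Target arrival in UTC: 11:00 AM + 5:00 = 4:00 PM on Jan 15.
Subtract 13 hours and 40 minutes → departure 2:20 AM UTC on Jan 15.
Marquesas is UTC−9:30: 2:20 AM − 9:30 = 4:50 PM on Jan 14.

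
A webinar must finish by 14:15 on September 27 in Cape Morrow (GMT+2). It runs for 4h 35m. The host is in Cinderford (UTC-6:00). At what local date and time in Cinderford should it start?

Target end time in UTC: 14:15 − 2:00 = 12:15 on Sep 27.
Subtract 4 hours 35 minutes → start 07:40 UTC on Sep 27.
Cinderford is UTC−6:00: 07:40 − 6:00 = 01:40 on Sep 27.

01:40 on Sep 27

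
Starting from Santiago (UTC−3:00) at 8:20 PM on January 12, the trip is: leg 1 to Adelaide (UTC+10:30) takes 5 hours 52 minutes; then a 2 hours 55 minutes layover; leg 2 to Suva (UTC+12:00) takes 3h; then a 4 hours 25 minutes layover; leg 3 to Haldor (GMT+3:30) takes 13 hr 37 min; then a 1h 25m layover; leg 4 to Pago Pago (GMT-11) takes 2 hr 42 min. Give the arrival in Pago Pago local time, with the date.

10:16 PM on January 13

Convert departure to UTC: 8:20 PM + 3:00 = 11:20 PM UTC on Jan 12.
Add 5 hours 52 minutes leg 1 → 5:12 AM UTC (Jan 13).
Add 2 hours 55 minutes layover in Adelaide → 8:07 AM UTC.
Add 3 hours leg 2 → 11:07 AM UTC.
Add 4 hours and 25 minutes layover in Suva → 3:32 PM UTC.
Add 13 hours and 37 minutes leg 3 → 5:09 AM UTC (Jan 14).
Add 1 hour 25 minutes layover in Haldor → 6:34 AM UTC.
Add 2 hours 42 minutes leg 4 → 9:16 AM UTC.
Pago Pago is UTC−11:00, so local arrival = 9:16 AM − 11:00 = 10:16 PM on Jan 13.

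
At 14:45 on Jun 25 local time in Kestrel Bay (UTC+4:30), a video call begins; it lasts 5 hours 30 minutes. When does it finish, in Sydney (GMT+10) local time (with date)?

01:45 on Jun 26

Convert start to UTC: 14:45 − 4:30 = 10:15 UTC on Jun 25.
Add 5 hours and 30 minutes duration → 15:45 UTC.
Sydney is UTC+10:00, so local end time = 15:45 + 10:00 = 01:45 on Jun 26.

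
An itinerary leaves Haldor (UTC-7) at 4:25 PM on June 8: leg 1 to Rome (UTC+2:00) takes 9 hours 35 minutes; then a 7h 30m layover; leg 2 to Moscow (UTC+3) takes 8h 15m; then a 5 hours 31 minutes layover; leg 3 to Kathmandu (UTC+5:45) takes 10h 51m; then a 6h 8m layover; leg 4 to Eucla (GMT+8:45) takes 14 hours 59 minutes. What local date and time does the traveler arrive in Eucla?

Convert departure to UTC: 4:25 PM + 7:00 = 11:25 PM UTC on Jun 8.
Add 9 hours and 35 minutes leg 1 → 9:00 AM UTC (Jun 9).
Add 7 hours and 30 minutes layover in Rome → 4:30 PM UTC.
Add 8 hours and 15 minutes leg 2 → 12:45 AM UTC (Jun 10).
Add 5 hours and 31 minutes layover in Moscow → 6:16 AM UTC.
Add 10 hours and 51 minutes leg 3 → 5:07 PM UTC.
Add 6 hours and 8 minutes layover in Kathmandu → 11:15 PM UTC.
Add 14 hours and 59 minutes leg 4 → 2:14 PM UTC (Jun 11).
Eucla is UTC+8:45, so local arrival = 2:14 PM + 8:45 = 10:59 PM on Jun 11.

10:59 PM on June 11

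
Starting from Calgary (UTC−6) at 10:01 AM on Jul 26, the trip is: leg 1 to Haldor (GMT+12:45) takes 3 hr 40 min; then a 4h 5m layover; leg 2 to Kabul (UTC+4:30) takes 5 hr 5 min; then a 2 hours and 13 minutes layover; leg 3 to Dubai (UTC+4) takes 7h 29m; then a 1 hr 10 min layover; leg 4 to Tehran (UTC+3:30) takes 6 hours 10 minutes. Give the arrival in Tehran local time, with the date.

Convert departure to UTC: 10:01 AM + 6:00 = 4:01 PM UTC on Jul 26.
Add 3 hours 40 minutes leg 1 → 7:41 PM UTC.
Add 4 hours 5 minutes layover in Haldor → 11:46 PM UTC.
Add 5 hours and 5 minutes leg 2 → 4:51 AM UTC (Jul 27).
Add 2 hours 13 minutes layover in Kabul → 7:04 AM UTC.
Add 7 hours 29 minutes leg 3 → 2:33 PM UTC.
Add 1 hour and 10 minutes layover in Dubai → 3:43 PM UTC.
Add 6 hours 10 minutes leg 4 → 9:53 PM UTC.
Tehran is UTC+3:30, so local arrival = 9:53 PM + 3:30 = 1:23 AM on Jul 28.

1:23 AM on Jul 28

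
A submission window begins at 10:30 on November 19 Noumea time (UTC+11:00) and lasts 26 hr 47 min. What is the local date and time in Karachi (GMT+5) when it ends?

Convert start to UTC: 10:30 − 11:00 = 23:30 UTC on Nov 18.
Add 26 hours 47 minutes duration → 02:17 UTC (Nov 20).
Karachi is UTC+5:00, so local end time = 02:17 + 5:00 = 07:17 on Nov 20.

07:17 on November 20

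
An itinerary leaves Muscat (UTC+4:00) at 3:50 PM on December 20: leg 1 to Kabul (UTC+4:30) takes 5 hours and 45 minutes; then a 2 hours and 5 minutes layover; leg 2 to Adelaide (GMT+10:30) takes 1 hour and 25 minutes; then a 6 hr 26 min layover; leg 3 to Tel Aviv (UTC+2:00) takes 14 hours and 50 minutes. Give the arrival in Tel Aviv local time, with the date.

8:21 PM on Dec 21

Convert departure to UTC: 3:50 PM − 4:00 = 11:50 AM UTC on Dec 20.
Add 5 hours and 45 minutes leg 1 → 5:35 PM UTC.
Add 2 hours 5 minutes layover in Kabul → 7:40 PM UTC.
Add 1 hour 25 minutes leg 2 → 9:05 PM UTC.
Add 6 hours and 26 minutes layover in Adelaide → 3:31 AM UTC (Dec 21).
Add 14 hours and 50 minutes leg 3 → 6:21 PM UTC.
Tel Aviv is UTC+2:00, so local arrival = 6:21 PM + 2:00 = 8:21 PM on Dec 21.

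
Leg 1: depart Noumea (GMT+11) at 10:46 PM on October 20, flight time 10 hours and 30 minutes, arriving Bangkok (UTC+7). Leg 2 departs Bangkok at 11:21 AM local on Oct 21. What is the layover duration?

6 hours 5 minutes

Convert departure to UTC: 10:46 PM − 11:00 = 11:46 AM UTC on Oct 20.
Add 10 hours and 30 minutes flight time → 10:16 PM UTC.
Bangkok is UTC+7:00, so local arrival = 10:16 PM + 7:00 = 5:16 AM on Oct 21.
Layover = 11:21 AM − 5:16 AM = 6 hours 5 minutes.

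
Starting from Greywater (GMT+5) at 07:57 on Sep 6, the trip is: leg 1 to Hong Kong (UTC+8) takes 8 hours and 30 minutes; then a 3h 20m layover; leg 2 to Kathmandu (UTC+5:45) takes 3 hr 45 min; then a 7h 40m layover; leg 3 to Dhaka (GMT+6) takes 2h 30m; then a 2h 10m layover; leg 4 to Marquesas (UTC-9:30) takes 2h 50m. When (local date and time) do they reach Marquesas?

00:12 on September 7

Convert departure to UTC: 07:57 − 5:00 = 02:57 UTC on Sep 6.
Add 8 hours 30 minutes leg 1 → 11:27 UTC.
Add 3 hours and 20 minutes layover in Hong Kong → 14:47 UTC.
Add 3 hours and 45 minutes leg 2 → 18:32 UTC.
Add 7 hours and 40 minutes layover in Kathmandu → 02:12 UTC (Sep 7).
Add 2 hours and 30 minutes leg 3 → 04:42 UTC.
Add 2 hours 10 minutes layover in Dhaka → 06:52 UTC.
Add 2 hours 50 minutes leg 4 → 09:42 UTC.
Marquesas is UTC−9:30, so local arrival = 09:42 − 9:30 = 00:12 on Sep 7.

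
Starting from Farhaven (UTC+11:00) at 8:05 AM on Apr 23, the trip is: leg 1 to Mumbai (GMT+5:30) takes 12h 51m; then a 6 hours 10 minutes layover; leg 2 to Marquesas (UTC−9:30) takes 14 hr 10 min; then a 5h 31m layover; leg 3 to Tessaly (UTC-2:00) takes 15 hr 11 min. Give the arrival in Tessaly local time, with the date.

Convert departure to UTC: 8:05 AM − 11:00 = 9:05 PM UTC on Apr 22.
Add 12 hours and 51 minutes leg 1 → 9:56 AM UTC (Apr 23).
Add 6 hours 10 minutes layover in Mumbai → 4:06 PM UTC.
Add 14 hours and 10 minutes leg 2 → 6:16 AM UTC (Apr 24).
Add 5 hours 31 minutes layover in Marquesas → 11:47 AM UTC.
Add 15 hours 11 minutes leg 3 → 2:58 AM UTC (Apr 25).
Tessaly is UTC−2:00, so local arrival = 2:58 AM − 2:00 = 12:58 AM on Apr 25.

12:58 AM on Apr 25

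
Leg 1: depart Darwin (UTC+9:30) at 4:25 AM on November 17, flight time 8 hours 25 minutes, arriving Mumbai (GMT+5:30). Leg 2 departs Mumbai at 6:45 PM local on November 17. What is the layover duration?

Convert departure to UTC: 4:25 AM − 9:30 = 6:55 PM UTC on Nov 16.
Add 8 hours 25 minutes flight time → 3:20 AM UTC (Nov 17).
Mumbai is UTC+5:30, so local arrival = 3:20 AM + 5:30 = 8:50 AM on Nov 17.
Layover = 6:45 PM − 8:50 AM = 9 hours 55 minutes.

9 hours 55 minutes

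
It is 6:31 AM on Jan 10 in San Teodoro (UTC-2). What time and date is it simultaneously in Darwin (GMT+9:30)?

In UTC: 6:31 AM + 2:00 = 8:31 AM on Jan 10.
Darwin is UTC+9:30: 8:31 AM + 9:30 = 6:01 PM on Jan 10.

6:01 PM on January 10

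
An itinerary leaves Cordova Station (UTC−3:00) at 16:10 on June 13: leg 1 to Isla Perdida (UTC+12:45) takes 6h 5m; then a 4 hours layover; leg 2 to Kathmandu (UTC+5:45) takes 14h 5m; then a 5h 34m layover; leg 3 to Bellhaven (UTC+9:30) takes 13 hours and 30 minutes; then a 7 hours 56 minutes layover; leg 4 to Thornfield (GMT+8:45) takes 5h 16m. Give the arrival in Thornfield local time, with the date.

12:21 on June 16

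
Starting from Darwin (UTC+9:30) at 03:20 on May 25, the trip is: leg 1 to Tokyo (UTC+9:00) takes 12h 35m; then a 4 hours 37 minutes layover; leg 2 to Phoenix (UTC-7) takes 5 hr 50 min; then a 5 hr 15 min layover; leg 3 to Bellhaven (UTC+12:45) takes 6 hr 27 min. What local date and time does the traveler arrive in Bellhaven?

Convert departure to UTC: 03:20 − 9:30 = 17:50 UTC on May 24.
Add 12 hours and 35 minutes leg 1 → 06:25 UTC (May 25).
Add 4 hours 37 minutes layover in Tokyo → 11:02 UTC.
Add 5 hours and 50 minutes leg 2 → 16:52 UTC.
Add 5 hours 15 minutes layover in Phoenix → 22:07 UTC.
Add 6 hours 27 minutes leg 3 → 04:34 UTC (May 26).
Bellhaven is UTC+12:45, so local arrival = 04:34 + 12:45 = 17:19 on May 26.

17:19 on May 26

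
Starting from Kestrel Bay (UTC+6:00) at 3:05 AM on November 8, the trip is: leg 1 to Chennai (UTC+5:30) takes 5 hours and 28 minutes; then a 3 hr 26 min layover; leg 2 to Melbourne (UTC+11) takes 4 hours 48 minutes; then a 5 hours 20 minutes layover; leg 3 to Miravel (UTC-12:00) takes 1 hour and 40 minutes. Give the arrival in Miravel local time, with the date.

Convert departure to UTC: 3:05 AM − 6:00 = 9:05 PM UTC on Nov 7.
Add 5 hours 28 minutes leg 1 → 2:33 AM UTC (Nov 8).
Add 3 hours 26 minutes layover in Chennai → 5:59 AM UTC.
Add 4 hours and 48 minutes leg 2 → 10:47 AM UTC.
Add 5 hours 20 minutes layover in Melbourne → 4:07 PM UTC.
Add 1 hour and 40 minutes leg 3 → 5:47 PM UTC.
Miravel is UTC−12:00, so local arrival = 5:47 PM − 12:00 = 5:47 AM on Nov 8.

5:47 AM on November 8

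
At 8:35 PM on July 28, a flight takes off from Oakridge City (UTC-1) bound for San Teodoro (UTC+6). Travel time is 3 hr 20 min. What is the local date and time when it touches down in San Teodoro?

San Teodoro is 7:00 ahead of Oakridge City.
After 3 hours 20 minutes it is 11:55 PM in Oakridge City.
Shift by the zone difference: 11:55 PM + 7:00 = 6:55 AM on Jul 29 in San Teodoro.

6:55 AM on July 29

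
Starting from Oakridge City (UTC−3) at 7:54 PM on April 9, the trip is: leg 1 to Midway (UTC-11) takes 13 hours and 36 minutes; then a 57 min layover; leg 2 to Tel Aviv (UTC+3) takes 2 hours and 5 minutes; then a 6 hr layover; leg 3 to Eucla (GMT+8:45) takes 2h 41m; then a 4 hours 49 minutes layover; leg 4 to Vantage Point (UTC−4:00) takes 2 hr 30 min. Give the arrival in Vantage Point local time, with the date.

3:32 AM on Apr 11

Convert departure to UTC: 7:54 PM + 3:00 = 10:54 PM UTC on Apr 9.
Add 13 hours and 36 minutes leg 1 → 12:30 PM UTC (Apr 10).
Add 57 minutes layover in Midway → 1:27 PM UTC.
Add 2 hours 5 minutes leg 2 → 3:32 PM UTC.
Add 6 hours layover in Tel Aviv → 9:32 PM UTC.
Add 2 hours 41 minutes leg 3 → 12:13 AM UTC (Apr 11).
Add 4 hours and 49 minutes layover in Eucla → 5:02 AM UTC.
Add 2 hours and 30 minutes leg 4 → 7:32 AM UTC.
Vantage Point is UTC−4:00, so local arrival = 7:32 AM − 4:00 = 3:32 AM on Apr 11.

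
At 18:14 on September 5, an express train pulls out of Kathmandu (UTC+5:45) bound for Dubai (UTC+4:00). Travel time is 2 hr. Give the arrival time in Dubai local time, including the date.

18:29 on September 5

Convert departure to UTC: 18:14 − 5:45 = 12:29 UTC on Sep 5.
Add 2 hours travel time → 14:29 UTC.
Dubai is UTC+4:00, so local arrival = 14:29 + 4:00 = 18:29 on Sep 5.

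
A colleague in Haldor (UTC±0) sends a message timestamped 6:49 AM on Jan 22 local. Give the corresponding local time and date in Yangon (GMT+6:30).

Yangon is 6:30 ahead of Haldor.
Shift by the zone difference: 6:49 AM + 6:30 = 1:19 PM on Jan 22 in Yangon.

1:19 PM on January 22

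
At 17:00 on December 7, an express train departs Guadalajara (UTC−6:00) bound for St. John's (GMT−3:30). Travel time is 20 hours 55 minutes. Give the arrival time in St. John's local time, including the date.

St. John's is 2:30 ahead of Guadalajara.
After 20 hours 55 minutes it is 13:55 (Dec 8) in Guadalajara.
Shift by the zone difference: 13:55 + 2:30 = 16:25 on Dec 8 in St. John's.

16:25 on December 8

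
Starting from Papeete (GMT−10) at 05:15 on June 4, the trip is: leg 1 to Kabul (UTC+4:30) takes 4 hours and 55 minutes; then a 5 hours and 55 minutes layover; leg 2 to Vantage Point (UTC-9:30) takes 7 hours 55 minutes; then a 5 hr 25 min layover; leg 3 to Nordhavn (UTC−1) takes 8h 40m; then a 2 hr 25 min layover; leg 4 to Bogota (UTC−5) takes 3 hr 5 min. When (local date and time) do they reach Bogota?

00:35 on June 6

Convert departure to UTC: 05:15 + 10:00 = 15:15 UTC on Jun 4.
Add 4 hours and 55 minutes leg 1 → 20:10 UTC.
Add 5 hours and 55 minutes layover in Kabul → 02:05 UTC (Jun 5).
Add 7 hours 55 minutes leg 2 → 10:00 UTC.
Add 5 hours and 25 minutes layover in Vantage Point → 15:25 UTC.
Add 8 hours and 40 minutes leg 3 → 00:05 UTC (Jun 6).
Add 2 hours 25 minutes layover in Nordhavn → 02:30 UTC.
Add 3 hours and 5 minutes leg 4 → 05:35 UTC.
Bogota is UTC−5:00, so local arrival = 05:35 − 5:00 = 00:35 on Jun 6.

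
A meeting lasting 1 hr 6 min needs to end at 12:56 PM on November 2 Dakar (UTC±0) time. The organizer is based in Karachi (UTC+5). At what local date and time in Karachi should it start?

4:50 PM on November 2

Target end time is already UTC: 12:56 PM on Nov 2.
Subtract 1 hour and 6 minutes → start 11:50 AM UTC on Nov 2.
Karachi is UTC+5:00: 11:50 AM + 5:00 = 4:50 PM on Nov 2.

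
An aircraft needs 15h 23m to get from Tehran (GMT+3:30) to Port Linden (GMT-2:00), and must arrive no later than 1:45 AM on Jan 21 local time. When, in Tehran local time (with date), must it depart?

3:52 PM on Jan 20

Target arrival in UTC: 1:45 AM + 2:00 = 3:45 AM on Jan 21.
Subtract 15 hours 23 minutes → departure 12:22 PM UTC on Jan 20.
Tehran is UTC+3:30: 12:22 PM + 3:30 = 3:52 PM on Jan 20.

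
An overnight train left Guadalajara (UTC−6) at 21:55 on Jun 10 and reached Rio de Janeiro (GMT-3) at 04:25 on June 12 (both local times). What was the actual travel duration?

Departure in UTC: 21:55 + 6:00 = 03:55 on Jun 11.
Arrival in UTC: 04:25 + 3:00 = 07:25 on Jun 12.
Elapsed = 07:25 − 03:55 (+1 day) = 27 hours 30 minutes.

27 hours 30 minutes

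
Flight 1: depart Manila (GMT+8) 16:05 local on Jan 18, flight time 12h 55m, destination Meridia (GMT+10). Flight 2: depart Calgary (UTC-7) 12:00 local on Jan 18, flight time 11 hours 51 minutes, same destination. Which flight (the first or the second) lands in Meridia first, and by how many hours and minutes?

the first, by 9 hours 51 minutes

Flight 1 in UTC: 16:05 − 8:00 = 08:05 on Jan 18.
+12 hours and 55 minutes → arrive 21:00 UTC on Jan 18.
Flight 2 in UTC: 12:00 + 7:00 = 19:00 on Jan 18.
+11 hours 51 minutes → arrive 06:51 UTC on Jan 19.
Flight 1 lands earlier by 9 hours 51 minutes.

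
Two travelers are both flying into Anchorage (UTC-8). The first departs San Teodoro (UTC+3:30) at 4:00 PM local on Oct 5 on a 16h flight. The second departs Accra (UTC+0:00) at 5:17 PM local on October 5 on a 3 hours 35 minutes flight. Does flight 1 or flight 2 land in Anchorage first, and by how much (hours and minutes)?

the second, by 7 hours 38 minutes

Flight 1 in UTC: 4:00 PM − 3:30 = 12:30 PM on Oct 5.
+16 hours → arrive 4:30 AM UTC on Oct 6.
Flight 2 departs at 5:17 PM UTC (Oct 5).
+3 hours and 35 minutes → arrive 8:52 PM UTC on Oct 5.
Flight 2 lands earlier by 7 hours 38 minutes.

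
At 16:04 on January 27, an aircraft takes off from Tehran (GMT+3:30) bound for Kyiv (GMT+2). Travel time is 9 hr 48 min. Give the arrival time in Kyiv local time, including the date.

Kyiv is 1:30 behind Tehran.
After 9 hours and 48 minutes it is 01:52 (Jan 28) in Tehran.
Shift by the zone difference: 01:52 − 1:30 = 00:22 on Jan 28 in Kyiv.

00:22 on Jan 28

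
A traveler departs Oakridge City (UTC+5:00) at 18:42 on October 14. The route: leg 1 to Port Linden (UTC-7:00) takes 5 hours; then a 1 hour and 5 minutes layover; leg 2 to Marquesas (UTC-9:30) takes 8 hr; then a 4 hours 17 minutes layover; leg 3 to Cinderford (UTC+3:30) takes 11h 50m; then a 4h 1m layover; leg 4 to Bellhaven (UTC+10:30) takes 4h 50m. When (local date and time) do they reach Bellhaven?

15:15 on Oct 16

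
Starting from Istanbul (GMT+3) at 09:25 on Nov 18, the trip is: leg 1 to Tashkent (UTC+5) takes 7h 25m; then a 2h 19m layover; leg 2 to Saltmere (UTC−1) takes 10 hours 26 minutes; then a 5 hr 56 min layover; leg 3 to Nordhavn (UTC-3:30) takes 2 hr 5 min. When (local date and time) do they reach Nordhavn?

Convert departure to UTC: 09:25 − 3:00 = 06:25 UTC on Nov 18.
Add 7 hours 25 minutes leg 1 → 13:50 UTC.
Add 2 hours 19 minutes layover in Tashkent → 16:09 UTC.
Add 10 hours and 26 minutes leg 2 → 02:35 UTC (Nov 19).
Add 5 hours and 56 minutes layover in Saltmere → 08:31 UTC.
Add 2 hours and 5 minutes leg 3 → 10:36 UTC.
Nordhavn is UTC−3:30, so local arrival = 10:36 − 3:30 = 07:06 on Nov 19.

07:06 on November 19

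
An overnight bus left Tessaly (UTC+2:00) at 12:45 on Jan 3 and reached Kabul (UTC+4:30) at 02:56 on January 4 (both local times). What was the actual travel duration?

Kabul is 2:30 ahead of Tessaly.
Clock-face elapsed time (ignoring zones) is 14 hours 11 minutes.
Actual elapsed = 14 hours 11 minutes − 2:30 = 11 hours 41 minutes.

11 hours 41 minutes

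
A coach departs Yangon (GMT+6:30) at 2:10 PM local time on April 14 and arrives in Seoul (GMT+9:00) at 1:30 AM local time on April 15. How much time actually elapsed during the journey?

Departure in UTC: 2:10 PM − 6:30 = 7:40 AM on Apr 14.
Arrival in UTC: 1:30 AM − 9:00 = 4:30 PM on Apr 14.
Elapsed = 4:30 PM − 7:40 AM = 8 hours 50 minutes.

8 hours 50 minutes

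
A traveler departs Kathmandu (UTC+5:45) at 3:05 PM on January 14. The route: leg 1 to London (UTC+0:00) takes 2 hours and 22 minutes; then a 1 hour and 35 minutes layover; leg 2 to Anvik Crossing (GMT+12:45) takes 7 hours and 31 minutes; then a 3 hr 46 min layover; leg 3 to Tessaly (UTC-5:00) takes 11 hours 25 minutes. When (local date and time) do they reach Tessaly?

Convert departure to UTC: 3:05 PM − 5:45 = 9:20 AM UTC on Jan 14.
Add 2 hours and 22 minutes leg 1 → 11:42 AM UTC.
Add 1 hour and 35 minutes layover in London → 1:17 PM UTC.
Add 7 hours 31 minutes leg 2 → 8:48 PM UTC.
Add 3 hours and 46 minutes layover in Anvik Crossing → 12:34 AM UTC (Jan 15).
Add 11 hours 25 minutes leg 3 → 11:59 AM UTC.
Tessaly is UTC−5:00, so local arrival = 11:59 AM − 5:00 = 6:59 AM on Jan 15.

6:59 AM on Jan 15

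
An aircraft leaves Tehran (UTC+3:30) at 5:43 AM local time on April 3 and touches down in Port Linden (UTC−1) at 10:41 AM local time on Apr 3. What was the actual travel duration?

9 hours 28 minutes

Departure in UTC: 5:43 AM − 3:30 = 2:13 AM on Apr 3.
Arrival in UTC: 10:41 AM + 1:00 = 11:41 AM on Apr 3.
Elapsed = 11:41 AM − 2:13 AM = 9 hours 28 minutes.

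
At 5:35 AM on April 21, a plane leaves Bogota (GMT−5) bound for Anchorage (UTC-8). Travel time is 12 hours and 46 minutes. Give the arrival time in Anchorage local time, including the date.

3:21 PM on Apr 21

Anchorage is 3:00 behind Bogota.
After 12 hours and 46 minutes it is 6:21 PM in Bogota.
Shift by the zone difference: 6:21 PM − 3:00 = 3:21 PM on Apr 21 in Anchorage.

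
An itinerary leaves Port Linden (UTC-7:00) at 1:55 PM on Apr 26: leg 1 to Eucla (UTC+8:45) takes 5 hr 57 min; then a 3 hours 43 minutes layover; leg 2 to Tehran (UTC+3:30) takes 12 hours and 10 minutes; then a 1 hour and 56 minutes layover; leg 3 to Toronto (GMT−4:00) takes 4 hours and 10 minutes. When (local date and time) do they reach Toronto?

8:51 PM on Apr 27

Convert departure to UTC: 1:55 PM + 7:00 = 8:55 PM UTC on Apr 26.
Add 5 hours and 57 minutes leg 1 → 2:52 AM UTC (Apr 27).
Add 3 hours 43 minutes layover in Eucla → 6:35 AM UTC.
Add 12 hours and 10 minutes leg 2 → 6:45 PM UTC.
Add 1 hour and 56 minutes layover in Tehran → 8:41 PM UTC.
Add 4 hours 10 minutes leg 3 → 12:51 AM UTC (Apr 28).
Toronto is UTC−4:00, so local arrival = 12:51 AM − 4:00 = 8:51 PM on Apr 27.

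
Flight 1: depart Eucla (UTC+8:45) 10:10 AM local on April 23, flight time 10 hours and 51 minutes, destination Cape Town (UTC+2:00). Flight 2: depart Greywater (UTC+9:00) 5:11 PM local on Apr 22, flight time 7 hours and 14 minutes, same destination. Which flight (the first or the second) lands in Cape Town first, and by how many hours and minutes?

the second, by 20 hours 51 minutes

Flight 1 in UTC: 10:10 AM − 8:45 = 1:25 AM on Apr 23.
+10 hours and 51 minutes → arrive 12:16 PM UTC on Apr 23.
Flight 2 in UTC: 5:11 PM − 9:00 = 8:11 AM on Apr 22.
+7 hours and 14 minutes → arrive 3:25 PM UTC on Apr 22.
Flight 2 lands earlier by 20 hours 51 minutes.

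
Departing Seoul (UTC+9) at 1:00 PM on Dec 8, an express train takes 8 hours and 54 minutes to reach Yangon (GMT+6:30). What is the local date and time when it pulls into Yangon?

Yangon is 2:30 behind Seoul.
After 8 hours 54 minutes it is 9:54 PM in Seoul.
Shift by the zone difference: 9:54 PM − 2:30 = 7:24 PM on Dec 8 in Yangon.

7:24 PM on December 8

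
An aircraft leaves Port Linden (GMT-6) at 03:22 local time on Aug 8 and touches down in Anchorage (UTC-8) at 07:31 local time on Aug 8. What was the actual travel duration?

Departure in UTC: 03:22 + 6:00 = 09:22 on Aug 8.
Arrival in UTC: 07:31 + 8:00 = 15:31 on Aug 8.
Elapsed = 15:31 − 09:22 = 6 hours 9 minutes.

6 hours 9 minutes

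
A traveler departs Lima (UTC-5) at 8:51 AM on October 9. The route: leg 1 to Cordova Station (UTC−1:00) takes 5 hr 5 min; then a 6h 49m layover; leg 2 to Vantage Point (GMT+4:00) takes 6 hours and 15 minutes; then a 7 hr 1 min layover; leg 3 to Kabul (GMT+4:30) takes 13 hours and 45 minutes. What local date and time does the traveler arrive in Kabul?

9:16 AM on October 11

Convert departure to UTC: 8:51 AM + 5:00 = 1:51 PM UTC on Oct 9.
Add 5 hours 5 minutes leg 1 → 6:56 PM UTC.
Add 6 hours 49 minutes layover in Cordova Station → 1:45 AM UTC (Oct 10).
Add 6 hours 15 minutes leg 2 → 8:00 AM UTC.
Add 7 hours and 1 minute layover in Vantage Point → 3:01 PM UTC.
Add 13 hours and 45 minutes leg 3 → 4:46 AM UTC (Oct 11).
Kabul is UTC+4:30, so local arrival = 4:46 AM + 4:30 = 9:16 AM on Oct 11.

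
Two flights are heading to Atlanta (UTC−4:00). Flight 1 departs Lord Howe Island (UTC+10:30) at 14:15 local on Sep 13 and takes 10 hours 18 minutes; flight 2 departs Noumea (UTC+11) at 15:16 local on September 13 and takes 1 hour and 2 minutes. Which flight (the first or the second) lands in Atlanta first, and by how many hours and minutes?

Flight 1 in UTC: 14:15 − 10:30 = 03:45 on Sep 13.
+10 hours 18 minutes → arrive 14:03 UTC on Sep 13.
Flight 2 in UTC: 15:16 − 11:00 = 04:16 on Sep 13.
+1 hour and 2 minutes → arrive 05:18 UTC on Sep 13.
Flight 2 lands earlier by 8 hours 45 minutes.

the second, by 8 hours 45 minutes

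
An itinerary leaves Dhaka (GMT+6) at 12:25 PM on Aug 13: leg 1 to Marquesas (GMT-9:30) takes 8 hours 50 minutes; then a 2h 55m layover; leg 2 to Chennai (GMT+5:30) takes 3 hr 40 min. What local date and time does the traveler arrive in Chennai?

3:20 AM on Aug 14

Convert departure to UTC: 12:25 PM − 6:00 = 6:25 AM UTC on Aug 13.
Add 8 hours and 50 minutes leg 1 → 3:15 PM UTC.
Add 2 hours and 55 minutes layover in Marquesas → 6:10 PM UTC.
Add 3 hours and 40 minutes leg 2 → 9:50 PM UTC.
Chennai is UTC+5:30, so local arrival = 9:50 PM + 5:30 = 3:20 AM on Aug 14.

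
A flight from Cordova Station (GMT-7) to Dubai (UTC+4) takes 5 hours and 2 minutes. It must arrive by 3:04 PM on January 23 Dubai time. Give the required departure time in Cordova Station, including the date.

Target arrival in UTC: 3:04 PM − 4:00 = 11:04 AM on Jan 23.
Subtract 5 hours 2 minutes → departure 6:02 AM UTC on Jan 23.
Cordova Station is UTC−7:00: 6:02 AM − 7:00 = 11:02 PM on Jan 22.

11:02 PM on Jan 22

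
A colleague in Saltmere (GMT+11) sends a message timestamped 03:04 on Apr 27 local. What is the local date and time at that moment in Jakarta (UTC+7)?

23:04 on April 26

Jakarta is 4:00 behind Saltmere.
Shift by the zone difference: 03:04 − 4:00 = 23:04 on Apr 26 in Jakarta.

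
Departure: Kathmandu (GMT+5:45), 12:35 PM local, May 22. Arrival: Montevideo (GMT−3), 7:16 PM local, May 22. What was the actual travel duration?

Departure in UTC: 12:35 PM − 5:45 = 6:50 AM on May 22.
Arrival in UTC: 7:16 PM + 3:00 = 10:16 PM on May 22.
Elapsed = 10:16 PM − 6:50 AM = 15 hours 26 minutes.

15 hours 26 minutes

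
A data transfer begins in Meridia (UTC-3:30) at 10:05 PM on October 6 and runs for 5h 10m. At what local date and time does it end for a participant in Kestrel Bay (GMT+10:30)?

Convert start to UTC: 10:05 PM + 3:30 = 1:35 AM UTC on Oct 7.
Add 5 hours 10 minutes duration → 6:45 AM UTC.
Kestrel Bay is UTC+10:30, so local end time = 6:45 AM + 10:30 = 5:15 PM on Oct 7.

5:15 PM on Oct 7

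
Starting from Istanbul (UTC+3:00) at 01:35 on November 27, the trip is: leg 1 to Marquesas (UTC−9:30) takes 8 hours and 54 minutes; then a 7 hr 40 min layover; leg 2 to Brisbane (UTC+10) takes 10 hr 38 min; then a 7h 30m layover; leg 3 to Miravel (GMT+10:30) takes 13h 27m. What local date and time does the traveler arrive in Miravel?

09:14 on November 29

Convert departure to UTC: 01:35 − 3:00 = 22:35 UTC on Nov 26.
Add 8 hours and 54 minutes leg 1 → 07:29 UTC (Nov 27).
Add 7 hours 40 minutes layover in Marquesas → 15:09 UTC.
Add 10 hours and 38 minutes leg 2 → 01:47 UTC (Nov 28).
Add 7 hours 30 minutes layover in Brisbane → 09:17 UTC.
Add 13 hours 27 minutes leg 3 → 22:44 UTC.
Miravel is UTC+10:30, so local arrival = 22:44 + 10:30 = 09:14 on Nov 29.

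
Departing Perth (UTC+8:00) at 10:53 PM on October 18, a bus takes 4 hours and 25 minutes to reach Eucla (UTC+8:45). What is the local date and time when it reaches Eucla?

Convert departure to UTC: 10:53 PM − 8:00 = 2:53 PM UTC on Oct 18.
Add 4 hours 25 minutes travel time → 7:18 PM UTC.
Eucla is UTC+8:45, so local arrival = 7:18 PM + 8:45 = 4:03 AM on Oct 19.

4:03 AM on Oct 19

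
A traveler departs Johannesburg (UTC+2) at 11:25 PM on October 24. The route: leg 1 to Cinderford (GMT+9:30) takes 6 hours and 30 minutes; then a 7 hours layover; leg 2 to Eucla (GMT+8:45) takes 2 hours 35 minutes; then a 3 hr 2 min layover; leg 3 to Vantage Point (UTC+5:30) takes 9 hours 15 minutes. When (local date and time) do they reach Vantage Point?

7:17 AM on October 26

Convert departure to UTC: 11:25 PM − 2:00 = 9:25 PM UTC on Oct 24.
Add 6 hours 30 minutes leg 1 → 3:55 AM UTC (Oct 25).
Add 7 hours layover in Cinderford → 10:55 AM UTC.
Add 2 hours and 35 minutes leg 2 → 1:30 PM UTC.
Add 3 hours and 2 minutes layover in Eucla → 4:32 PM UTC.
Add 9 hours and 15 minutes leg 3 → 1:47 AM UTC (Oct 26).
Vantage Point is UTC+5:30, so local arrival = 1:47 AM + 5:30 = 7:17 AM on Oct 26.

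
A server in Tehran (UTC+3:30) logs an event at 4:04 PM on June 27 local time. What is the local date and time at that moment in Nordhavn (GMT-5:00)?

7:34 AM on June 27

In UTC: 4:04 PM − 3:30 = 12:34 PM on Jun 27.
Nordhavn is UTC−5:00: 12:34 PM − 5:00 = 7:34 AM on Jun 27.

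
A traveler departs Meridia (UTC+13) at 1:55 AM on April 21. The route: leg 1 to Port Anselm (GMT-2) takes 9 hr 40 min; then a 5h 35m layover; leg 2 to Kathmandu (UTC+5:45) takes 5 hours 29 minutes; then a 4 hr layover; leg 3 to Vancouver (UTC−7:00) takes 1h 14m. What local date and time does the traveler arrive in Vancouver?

7:53 AM on Apr 21

Convert departure to UTC: 1:55 AM − 13:00 = 12:55 PM UTC on Apr 20.
Add 9 hours 40 minutes leg 1 → 10:35 PM UTC.
Add 5 hours 35 minutes layover in Port Anselm → 4:10 AM UTC (Apr 21).
Add 5 hours 29 minutes leg 2 → 9:39 AM UTC.
Add 4 hours layover in Kathmandu → 1:39 PM UTC.
Add 1 hour and 14 minutes leg 3 → 2:53 PM UTC.
Vancouver is UTC−7:00, so local arrival = 2:53 PM − 7:00 = 7:53 AM on Apr 21.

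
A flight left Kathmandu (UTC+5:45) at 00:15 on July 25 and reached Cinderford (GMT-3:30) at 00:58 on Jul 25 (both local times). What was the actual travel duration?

9 hours 58 minutes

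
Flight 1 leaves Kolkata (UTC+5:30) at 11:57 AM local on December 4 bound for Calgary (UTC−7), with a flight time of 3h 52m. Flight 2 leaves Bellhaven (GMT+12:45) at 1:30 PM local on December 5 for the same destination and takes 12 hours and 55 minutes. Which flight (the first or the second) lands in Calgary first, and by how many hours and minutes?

the first, by 27 hours 21 minutes

Flight 1 in UTC: 11:57 AM − 5:30 = 6:27 AM on Dec 4.
+3 hours 52 minutes → arrive 10:19 AM UTC on Dec 4.
Flight 2 in UTC: 1:30 PM − 12:45 = 12:45 AM on Dec 5.
+12 hours and 55 minutes → arrive 1:40 PM UTC on Dec 5.
Flight 1 lands earlier by 27 hours 21 minutes.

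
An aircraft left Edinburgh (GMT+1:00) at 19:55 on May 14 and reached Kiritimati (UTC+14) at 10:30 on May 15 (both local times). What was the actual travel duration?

Departure in UTC: 19:55 − 1:00 = 18:55 on May 14.
Arrival in UTC: 10:30 − 14:00 = 20:30 on May 14.
Elapsed = 20:30 − 18:55 = 1 hour 35 minutes.

1 hour 35 minutes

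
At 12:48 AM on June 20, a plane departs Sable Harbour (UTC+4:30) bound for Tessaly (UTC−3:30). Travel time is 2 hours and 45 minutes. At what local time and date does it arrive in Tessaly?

Convert departure to UTC: 12:48 AM − 4:30 = 8:18 PM UTC on Jun 19.
Add 2 hours 45 minutes travel time → 11:03 PM UTC.
Tessaly is UTC−3:30, so local arrival = 11:03 PM − 3:30 = 7:33 PM on Jun 19.

7:33 PM on June 19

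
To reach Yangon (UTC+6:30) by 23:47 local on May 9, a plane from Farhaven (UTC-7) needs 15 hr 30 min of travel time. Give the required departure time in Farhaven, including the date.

Target arrival in UTC: 23:47 − 6:30 = 17:17 on May 9.
Subtract 15 hours 30 minutes → departure 01:47 UTC on May 9.
Farhaven is UTC−7:00: 01:47 − 7:00 = 18:47 on May 8.

18:47 on May 8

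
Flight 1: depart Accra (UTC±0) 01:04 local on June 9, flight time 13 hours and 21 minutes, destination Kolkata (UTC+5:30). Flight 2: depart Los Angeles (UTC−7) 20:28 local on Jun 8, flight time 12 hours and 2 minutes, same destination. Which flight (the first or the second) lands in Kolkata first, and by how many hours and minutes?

the first, by 1 hour 5 minutes

Flight 1 departs at 01:04 UTC (Jun 9).
+13 hours 21 minutes → arrive 14:25 UTC on Jun 9.
Flight 2 in UTC: 20:28 + 7:00 = 03:28 on Jun 9.
+12 hours 2 minutes → arrive 15:30 UTC on Jun 9.
Flight 1 lands earlier by 1 hour 5 minutes.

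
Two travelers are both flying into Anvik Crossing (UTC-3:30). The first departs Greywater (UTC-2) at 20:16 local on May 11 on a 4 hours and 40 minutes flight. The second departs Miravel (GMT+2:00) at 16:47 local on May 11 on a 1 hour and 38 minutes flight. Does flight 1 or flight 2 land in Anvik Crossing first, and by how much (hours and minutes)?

the second, by 10 hours 31 minutes

Flight 1 in UTC: 20:16 + 2:00 = 22:16 on May 11.
+4 hours 40 minutes → arrive 02:56 UTC on May 12.
Flight 2 in UTC: 16:47 − 2:00 = 14:47 on May 11.
+1 hour 38 minutes → arrive 16:25 UTC on May 11.
Flight 2 lands earlier by 10 hours 31 minutes.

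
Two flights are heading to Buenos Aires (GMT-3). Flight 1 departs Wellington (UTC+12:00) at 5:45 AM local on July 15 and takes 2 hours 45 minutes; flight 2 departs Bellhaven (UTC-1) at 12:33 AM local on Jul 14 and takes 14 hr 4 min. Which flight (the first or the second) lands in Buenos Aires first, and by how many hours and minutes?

the second, by 4 hours 53 minutes

Flight 1 in UTC: 5:45 AM − 12:00 = 5:45 PM on Jul 14.
+2 hours 45 minutes → arrive 8:30 PM UTC on Jul 14.
Flight 2 in UTC: 12:33 AM + 1:00 = 1:33 AM on Jul 14.
+14 hours 4 minutes → arrive 3:37 PM UTC on Jul 14.
Flight 2 lands earlier by 4 hours 53 minutes.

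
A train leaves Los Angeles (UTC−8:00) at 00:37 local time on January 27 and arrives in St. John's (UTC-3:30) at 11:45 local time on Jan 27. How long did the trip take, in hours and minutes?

Departure in UTC: 00:37 + 8:00 = 08:37 on Jan 27.
Arrival in UTC: 11:45 + 3:30 = 15:15 on Jan 27.
Elapsed = 15:15 − 08:37 = 6 hours 38 minutes.

6 hours 38 minutes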